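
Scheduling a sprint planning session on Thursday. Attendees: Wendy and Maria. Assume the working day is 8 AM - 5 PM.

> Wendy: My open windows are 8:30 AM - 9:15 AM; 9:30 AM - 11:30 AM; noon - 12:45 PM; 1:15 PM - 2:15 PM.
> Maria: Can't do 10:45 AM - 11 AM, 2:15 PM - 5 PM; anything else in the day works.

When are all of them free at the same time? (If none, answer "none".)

08:30-09:15, 09:30-10:45, 11:00-11:30, 12:00-12:45, 13:15-14:15

Wendy free: 08:30-09:15, 09:30-11:30, 12:00-12:45, 13:15-14:15.
Maria free: 08:00-10:45, 11:00-14:15 (invert busy blocks within the working day).
Wendy ∩ Maria: 08:30-09:15, 09:30-10:45, 11:00-11:30, 12:00-12:45, 13:15-14:15.
So the common availability across everyone is 08:30-09:15, 09:30-10:45, 11:00-11:30, 12:00-12:45, 13:15-14:15.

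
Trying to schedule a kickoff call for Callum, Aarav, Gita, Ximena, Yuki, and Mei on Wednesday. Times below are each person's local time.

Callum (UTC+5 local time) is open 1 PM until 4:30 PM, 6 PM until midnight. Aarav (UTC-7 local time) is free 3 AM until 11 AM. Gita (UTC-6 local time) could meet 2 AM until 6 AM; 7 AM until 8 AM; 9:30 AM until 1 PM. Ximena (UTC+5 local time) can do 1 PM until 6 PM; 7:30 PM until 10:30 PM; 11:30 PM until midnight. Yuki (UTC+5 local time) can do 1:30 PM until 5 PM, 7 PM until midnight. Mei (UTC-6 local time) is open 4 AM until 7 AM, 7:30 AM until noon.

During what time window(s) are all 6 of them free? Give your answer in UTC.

Callum in UTC: 08:00-11:30, 13:00-19:00 (subtract 5h to convert from UTC+5).
Aarav in UTC: 10:00-18:00 (add 7h to convert from UTC-7).
Gita in UTC: 08:00-12:00, 13:00-14:00, 15:30-19:00 (add 6h to convert from UTC-6).
Ximena in UTC: 08:00-13:00, 14:30-17:30, 18:30-19:00 (subtract 5h to convert from UTC+5).
Yuki in UTC: 08:30-12:00, 14:00-19:00 (subtract 5h to convert from UTC+5).
Mei in UTC: 10:00-13:00, 13:30-18:00 (add 6h to convert from UTC-6).
Callum ∩ Aarav: 10:00-11:30, 13:00-18:00.
Callum ∩ Aarav ∩ Gita: 10:00-11:30, 13:00-14:00, 15:30-18:00.
Callum ∩ Aarav ∩ Gita ∩ Ximena: 10:00-11:30, 15:30-17:30.
Callum ∩ Aarav ∩ Gita ∩ Ximena ∩ Yuki: 10:00-11:30, 15:30-17:30.
Callum ∩ Aarav ∩ Gita ∩ Ximena ∩ Yuki ∩ Mei: 10:00-11:30, 15:30-17:30.

10:00-11:30, 15:30-17:30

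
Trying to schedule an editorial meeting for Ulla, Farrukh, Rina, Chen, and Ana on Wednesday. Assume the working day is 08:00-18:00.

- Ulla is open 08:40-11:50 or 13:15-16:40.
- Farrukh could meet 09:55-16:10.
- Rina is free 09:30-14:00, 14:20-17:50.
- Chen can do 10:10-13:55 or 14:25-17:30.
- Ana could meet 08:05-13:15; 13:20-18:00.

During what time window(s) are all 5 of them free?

10:10-11:50, 13:20-13:55, 14:25-16:10

Ulla ∩ Farrukh: 09:55-11:50, 13:15-16:10.
Ulla ∩ Farrukh ∩ Rina: 09:55-11:50, 13:15-14:00, 14:20-16:10.
Ulla ∩ Farrukh ∩ Rina ∩ Chen: 10:10-11:50, 13:15-13:55, 14:25-16:10.
Ulla ∩ Farrukh ∩ Rina ∩ Chen ∩ Ana: 10:10-11:50, 13:20-13:55, 14:25-16:10.
So the common availability across everyone is 10:10-11:50, 13:20-13:55, 14:25-16:10.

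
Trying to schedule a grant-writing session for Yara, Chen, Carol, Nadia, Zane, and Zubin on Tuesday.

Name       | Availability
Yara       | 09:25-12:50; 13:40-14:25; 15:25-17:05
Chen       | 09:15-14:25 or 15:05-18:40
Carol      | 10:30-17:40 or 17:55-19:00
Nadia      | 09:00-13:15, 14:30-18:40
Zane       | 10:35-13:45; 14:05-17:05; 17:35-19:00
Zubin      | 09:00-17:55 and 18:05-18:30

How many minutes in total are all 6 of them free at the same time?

235

Yara ∩ Chen: 09:25-12:50, 13:40-14:25, 15:25-17:05.
Yara ∩ Chen ∩ Carol: 10:30-12:50, 13:40-14:25, 15:25-17:05.
Yara ∩ Chen ∩ Carol ∩ Nadia: 10:30-12:50, 15:25-17:05.
Yara ∩ Chen ∩ Carol ∩ Nadia ∩ Zane: 10:35-12:50, 15:25-17:05.
Yara ∩ Chen ∩ Carol ∩ Nadia ∩ Zane ∩ Zubin: 10:35-12:50, 15:25-17:05.
Summing the common windows: 135 + 100 = 235 minutes.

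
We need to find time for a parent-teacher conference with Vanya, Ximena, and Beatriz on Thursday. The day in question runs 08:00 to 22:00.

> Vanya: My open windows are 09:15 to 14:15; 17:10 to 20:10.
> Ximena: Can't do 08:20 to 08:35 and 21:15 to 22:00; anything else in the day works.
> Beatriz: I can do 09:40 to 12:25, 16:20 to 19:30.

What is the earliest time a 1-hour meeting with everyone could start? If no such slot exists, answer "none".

Vanya free: 09:15-14:15, 17:10-20:10.
Ximena free: 08:00-08:20, 08:35-21:15 (invert busy blocks within the working day).
Beatriz free: 09:40-12:25, 16:20-19:30.
Vanya ∩ Ximena: 09:15-14:15, 17:10-20:10.
Vanya ∩ Ximena ∩ Beatriz: 09:40-12:25, 17:10-19:30.
So the common availability across everyone is 09:40-12:25, 17:10-19:30.
The first common window of at least 60 minutes is 09:40-12:25, so the earliest start is 09:40.

09:40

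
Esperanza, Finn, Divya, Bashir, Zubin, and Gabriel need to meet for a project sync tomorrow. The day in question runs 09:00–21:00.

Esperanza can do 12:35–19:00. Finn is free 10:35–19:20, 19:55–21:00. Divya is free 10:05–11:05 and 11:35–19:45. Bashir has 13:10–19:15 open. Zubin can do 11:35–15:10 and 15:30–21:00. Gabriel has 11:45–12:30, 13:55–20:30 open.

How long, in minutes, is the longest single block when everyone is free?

Esperanza ∩ Finn: 12:35-19:00.
Esperanza ∩ Finn ∩ Divya: 12:35-19:00.
Esperanza ∩ Finn ∩ Divya ∩ Bashir: 13:10-19:00.
Esperanza ∩ Finn ∩ Divya ∩ Bashir ∩ Zubin: 13:10-15:10, 15:30-19:00.
Esperanza ∩ Finn ∩ Divya ∩ Bashir ∩ Zubin ∩ Gabriel: 13:55-15:10, 15:30-19:00.
The longest is 15:30-19:00 at 210 minutes.

210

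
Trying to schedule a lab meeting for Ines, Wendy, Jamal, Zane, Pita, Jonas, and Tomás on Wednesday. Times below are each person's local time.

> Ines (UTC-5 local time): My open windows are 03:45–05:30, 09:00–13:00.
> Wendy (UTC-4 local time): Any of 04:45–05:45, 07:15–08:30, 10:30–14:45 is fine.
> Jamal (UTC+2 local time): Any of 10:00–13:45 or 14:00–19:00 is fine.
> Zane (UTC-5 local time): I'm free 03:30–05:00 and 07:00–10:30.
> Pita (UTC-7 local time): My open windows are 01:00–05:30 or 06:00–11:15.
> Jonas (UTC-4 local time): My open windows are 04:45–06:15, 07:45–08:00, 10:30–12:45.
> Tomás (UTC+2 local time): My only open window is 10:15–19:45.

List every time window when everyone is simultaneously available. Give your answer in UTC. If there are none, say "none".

08:45-09:45, 14:30-15:30

Ines in UTC: 08:45-10:30, 14:00-18:00 (add 5h to convert from UTC-5).
Wendy in UTC: 08:45-09:45, 11:15-12:30, 14:30-18:45 (add 4h to convert from UTC-4).
Jamal in UTC: 08:00-11:45, 12:00-17:00 (subtract 2h to convert from UTC+2).
Zane in UTC: 08:30-10:00, 12:00-15:30 (add 5h to convert from UTC-5).
Pita in UTC: 08:00-12:30, 13:00-18:15 (add 7h to convert from UTC-7).
Jonas in UTC: 08:45-10:15, 11:45-12:00, 14:30-16:45 (add 4h to convert from UTC-4).
Tomás in UTC: 08:15-17:45 (subtract 2h to convert from UTC+2).
Ines ∩ Wendy: 08:45-09:45, 14:30-18:00.
Ines ∩ Wendy ∩ Jamal: 08:45-09:45, 14:30-17:00.
Ines ∩ Wendy ∩ Jamal ∩ Zane: 08:45-09:45, 14:30-15:30.
Ines ∩ Wendy ∩ Jamal ∩ Zane ∩ Pita: 08:45-09:45, 14:30-15:30.
Ines ∩ Wendy ∩ Jamal ∩ Zane ∩ Pita ∩ Jonas: 08:45-09:45, 14:30-15:30.
Ines ∩ Wendy ∩ Jamal ∩ Zane ∩ Pita ∩ Jonas ∩ Tomás: 08:45-09:45, 14:30-15:30.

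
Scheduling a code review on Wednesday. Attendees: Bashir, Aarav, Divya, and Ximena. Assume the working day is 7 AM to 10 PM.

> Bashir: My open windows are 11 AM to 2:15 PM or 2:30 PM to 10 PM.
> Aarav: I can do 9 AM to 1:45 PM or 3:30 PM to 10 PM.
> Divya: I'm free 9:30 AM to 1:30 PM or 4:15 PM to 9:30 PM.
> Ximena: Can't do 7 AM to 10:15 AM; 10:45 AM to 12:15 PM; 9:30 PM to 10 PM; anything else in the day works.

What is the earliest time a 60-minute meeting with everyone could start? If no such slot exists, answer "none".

Bashir free: 11:00-14:15, 14:30-22:00.
Aarav free: 09:00-13:45, 15:30-22:00.
Divya free: 09:30-13:30, 16:15-21:30.
Ximena free: 10:15-10:45, 12:15-21:30 (invert busy blocks within the working day).
Bashir ∩ Aarav: 11:00-13:45, 15:30-22:00.
Bashir ∩ Aarav ∩ Divya: 11:00-13:30, 16:15-21:30.
Bashir ∩ Aarav ∩ Divya ∩ Ximena: 12:15-13:30, 16:15-21:30.
So the common availability across everyone is 12:15-13:30, 16:15-21:30.
The first common window of at least 60 minutes is 12:15-13:30, so the earliest start is 12:15.

12:15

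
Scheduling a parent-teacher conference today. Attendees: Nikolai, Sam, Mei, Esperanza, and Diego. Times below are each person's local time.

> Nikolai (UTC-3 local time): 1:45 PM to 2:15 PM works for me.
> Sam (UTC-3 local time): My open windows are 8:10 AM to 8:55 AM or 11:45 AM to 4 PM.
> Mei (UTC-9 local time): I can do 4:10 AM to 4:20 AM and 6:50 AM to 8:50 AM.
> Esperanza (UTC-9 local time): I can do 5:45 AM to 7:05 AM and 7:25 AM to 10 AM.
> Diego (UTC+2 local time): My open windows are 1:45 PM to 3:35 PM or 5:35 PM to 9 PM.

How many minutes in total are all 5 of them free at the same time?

Nikolai in UTC: 16:45-17:15 (add 3h to convert from UTC-3).
Sam in UTC: 11:10-11:55, 14:45-19:00 (add 3h to convert from UTC-3).
Mei in UTC: 13:10-13:20, 15:50-17:50 (add 9h to convert from UTC-9).
Esperanza in UTC: 14:45-16:05, 16:25-19:00 (add 9h to convert from UTC-9).
Diego in UTC: 11:45-13:35, 15:35-19:00 (subtract 2h to convert from UTC+2).
Nikolai ∩ Sam: 16:45-17:15.
Nikolai ∩ Sam ∩ Mei: 16:45-17:15.
Nikolai ∩ Sam ∩ Mei ∩ Esperanza: 16:45-17:15.
Nikolai ∩ Sam ∩ Mei ∩ Esperanza ∩ Diego: 16:45-17:15.
That's a single block of 30 minutes.

30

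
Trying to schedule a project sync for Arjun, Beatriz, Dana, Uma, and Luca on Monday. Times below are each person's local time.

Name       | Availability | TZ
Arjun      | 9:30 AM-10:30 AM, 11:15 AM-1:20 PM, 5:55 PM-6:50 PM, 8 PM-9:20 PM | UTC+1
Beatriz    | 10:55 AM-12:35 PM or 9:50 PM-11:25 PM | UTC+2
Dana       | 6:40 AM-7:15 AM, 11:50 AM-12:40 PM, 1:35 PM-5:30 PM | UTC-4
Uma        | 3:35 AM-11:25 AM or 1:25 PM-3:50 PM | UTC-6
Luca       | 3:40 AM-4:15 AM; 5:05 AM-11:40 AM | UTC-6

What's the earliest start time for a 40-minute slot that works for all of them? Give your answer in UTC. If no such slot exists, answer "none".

Arjun in UTC: 08:30-09:30, 10:15-12:20, 16:55-17:50, 19:00-20:20 (subtract 1h to convert from UTC+1).
Beatriz in UTC: 08:55-10:35, 19:50-21:25 (subtract 2h to convert from UTC+2).
Dana in UTC: 10:40-11:15, 15:50-16:40, 17:35-21:30 (add 4h to convert from UTC-4).
Uma in UTC: 09:35-17:25, 19:25-21:50 (add 6h to convert from UTC-6).
Luca in UTC: 09:40-10:15, 11:05-17:40 (add 6h to convert from UTC-6).
Arjun ∩ Beatriz: 08:55-09:30, 10:15-10:35, 19:50-20:20.
Arjun ∩ Beatriz ∩ Dana: 19:50-20:20.
Arjun ∩ Beatriz ∩ Dana ∩ Uma: 19:50-20:20.
Arjun ∩ Beatriz ∩ Dana ∩ Uma ∩ Luca: ∅.
There is no time when everyone is free.
No common window is at least 40 minutes long.

none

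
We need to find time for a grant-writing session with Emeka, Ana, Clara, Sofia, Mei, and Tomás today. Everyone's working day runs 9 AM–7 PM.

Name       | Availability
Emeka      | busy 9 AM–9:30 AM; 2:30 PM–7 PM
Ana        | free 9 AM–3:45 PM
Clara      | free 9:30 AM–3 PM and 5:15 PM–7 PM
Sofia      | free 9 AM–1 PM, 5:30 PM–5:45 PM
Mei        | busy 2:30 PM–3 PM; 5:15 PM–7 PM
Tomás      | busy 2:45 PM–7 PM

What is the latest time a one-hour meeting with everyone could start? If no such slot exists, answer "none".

Emeka free: 09:30-14:30 (invert busy blocks within the working day).
Ana free: 09:00-15:45.
Clara free: 09:30-15:00, 17:15-19:00.
Sofia free: 09:00-13:00, 17:30-17:45.
Mei free: 09:00-14:30, 15:00-17:15 (invert busy blocks within the working day).
Tomás free: 09:00-14:45 (invert busy blocks within the working day).
Emeka ∩ Ana: 09:30-14:30.
Emeka ∩ Ana ∩ Clara: 09:30-14:30.
Emeka ∩ Ana ∩ Clara ∩ Sofia: 09:30-13:00.
Emeka ∩ Ana ∩ Clara ∩ Sofia ∩ Mei: 09:30-13:00.
Emeka ∩ Ana ∩ Clara ∩ Sofia ∩ Mei ∩ Tomás: 09:30-13:00.
The last common window of at least 60 minutes is 09:30-13:00; a 60-minute meeting can start as late as 12:00 and still end by 13:00.

12:00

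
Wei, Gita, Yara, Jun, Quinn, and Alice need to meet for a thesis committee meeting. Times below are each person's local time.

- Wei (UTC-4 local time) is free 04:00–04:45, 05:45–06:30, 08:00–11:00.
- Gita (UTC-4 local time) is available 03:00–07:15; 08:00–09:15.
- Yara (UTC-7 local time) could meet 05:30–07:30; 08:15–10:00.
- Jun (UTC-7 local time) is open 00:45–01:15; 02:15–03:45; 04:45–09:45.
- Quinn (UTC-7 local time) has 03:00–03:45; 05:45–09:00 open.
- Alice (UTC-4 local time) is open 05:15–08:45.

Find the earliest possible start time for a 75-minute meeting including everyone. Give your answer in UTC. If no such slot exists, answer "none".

none

Wei in UTC: 08:00-08:45, 09:45-10:30, 12:00-15:00 (add 4h to convert from UTC-4).
Gita in UTC: 07:00-11:15, 12:00-13:15 (add 4h to convert from UTC-4).
Yara in UTC: 12:30-14:30, 15:15-17:00 (add 7h to convert from UTC-7).
Jun in UTC: 07:45-08:15, 09:15-10:45, 11:45-16:45 (add 7h to convert from UTC-7).
Quinn in UTC: 10:00-10:45, 12:45-16:00 (add 7h to convert from UTC-7).
Alice in UTC: 09:15-12:45 (add 4h to convert from UTC-4).
Wei ∩ Gita: 08:00-08:45, 09:45-10:30, 12:00-13:15.
Wei ∩ Gita ∩ Yara: 12:30-13:15.
Wei ∩ Gita ∩ Yara ∩ Jun: 12:30-13:15.
Wei ∩ Gita ∩ Yara ∩ Jun ∩ Quinn: 12:45-13:15.
Wei ∩ Gita ∩ Yara ∩ Jun ∩ Quinn ∩ Alice: ∅.
There is no time when everyone is free.
No common window is at least 75 minutes long.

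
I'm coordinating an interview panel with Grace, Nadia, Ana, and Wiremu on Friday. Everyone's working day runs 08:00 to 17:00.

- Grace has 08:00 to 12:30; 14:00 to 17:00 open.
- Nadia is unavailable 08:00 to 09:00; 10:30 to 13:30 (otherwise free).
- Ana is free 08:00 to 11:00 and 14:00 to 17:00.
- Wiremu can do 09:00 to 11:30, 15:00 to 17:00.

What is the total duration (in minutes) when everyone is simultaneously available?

Grace free: 08:00-12:30, 14:00-17:00.
Nadia free: 09:00-10:30, 13:30-17:00 (invert busy blocks within the working day).
Ana free: 08:00-11:00, 14:00-17:00.
Wiremu free: 09:00-11:30, 15:00-17:00.
Grace ∩ Nadia: 09:00-10:30, 14:00-17:00.
Grace ∩ Nadia ∩ Ana: 09:00-10:30, 14:00-17:00.
Grace ∩ Nadia ∩ Ana ∩ Wiremu: 09:00-10:30, 15:00-17:00.
Summing the common windows: 90 + 120 = 210 minutes.

210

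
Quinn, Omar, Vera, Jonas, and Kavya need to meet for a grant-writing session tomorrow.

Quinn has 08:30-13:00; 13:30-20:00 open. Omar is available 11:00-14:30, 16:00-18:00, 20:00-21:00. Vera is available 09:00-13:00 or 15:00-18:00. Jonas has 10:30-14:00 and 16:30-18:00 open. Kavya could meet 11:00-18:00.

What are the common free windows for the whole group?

Quinn ∩ Omar: 11:00-13:00, 13:30-14:30, 16:00-18:00.
Quinn ∩ Omar ∩ Vera: 11:00-13:00, 16:00-18:00.
Quinn ∩ Omar ∩ Vera ∩ Jonas: 11:00-13:00, 16:30-18:00.
Quinn ∩ Omar ∩ Vera ∩ Jonas ∩ Kavya: 11:00-13:00, 16:30-18:00.

11:00-13:00, 16:30-18:00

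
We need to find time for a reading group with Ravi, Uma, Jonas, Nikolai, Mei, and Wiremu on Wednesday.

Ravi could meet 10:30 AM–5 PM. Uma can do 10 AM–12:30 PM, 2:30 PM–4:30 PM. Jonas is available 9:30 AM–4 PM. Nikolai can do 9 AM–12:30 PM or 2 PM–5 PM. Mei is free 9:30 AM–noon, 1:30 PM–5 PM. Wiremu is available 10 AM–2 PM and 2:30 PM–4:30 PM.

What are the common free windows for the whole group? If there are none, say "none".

Ravi ∩ Uma: 10:30-12:30, 14:30-16:30.
Ravi ∩ Uma ∩ Jonas: 10:30-12:30, 14:30-16:00.
Ravi ∩ Uma ∩ Jonas ∩ Nikolai: 10:30-12:30, 14:30-16:00.
Ravi ∩ Uma ∩ Jonas ∩ Nikolai ∩ Mei: 10:30-12:00, 14:30-16:00.
Ravi ∩ Uma ∩ Jonas ∩ Nikolai ∩ Mei ∩ Wiremu: 10:30-12:00, 14:30-16:00.

10:30-12:00, 14:30-16:00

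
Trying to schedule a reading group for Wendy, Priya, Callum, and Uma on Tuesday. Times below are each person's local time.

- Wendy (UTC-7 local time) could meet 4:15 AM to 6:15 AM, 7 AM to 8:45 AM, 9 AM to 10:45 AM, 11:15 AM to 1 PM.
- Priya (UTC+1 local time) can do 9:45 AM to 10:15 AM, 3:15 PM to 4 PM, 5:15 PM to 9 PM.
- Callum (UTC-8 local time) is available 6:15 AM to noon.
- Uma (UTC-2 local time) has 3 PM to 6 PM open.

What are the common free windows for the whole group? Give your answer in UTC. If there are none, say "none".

17:00-17:45, 18:15-20:00

Wendy in UTC: 11:15-13:15, 14:00-15:45, 16:00-17:45, 18:15-20:00 (add 7h to convert from UTC-7).
Priya in UTC: 08:45-09:15, 14:15-15:00, 16:15-20:00 (subtract 1h to convert from UTC+1).
Callum in UTC: 14:15-20:00 (add 8h to convert from UTC-8).
Uma in UTC: 17:00-20:00 (add 2h to convert from UTC-2).
Wendy ∩ Priya: 14:15-15:00, 16:15-17:45, 18:15-20:00.
Wendy ∩ Priya ∩ Callum: 14:15-15:00, 16:15-17:45, 18:15-20:00.
Wendy ∩ Priya ∩ Callum ∩ Uma: 17:00-17:45, 18:15-20:00.
Those are the intersection windows.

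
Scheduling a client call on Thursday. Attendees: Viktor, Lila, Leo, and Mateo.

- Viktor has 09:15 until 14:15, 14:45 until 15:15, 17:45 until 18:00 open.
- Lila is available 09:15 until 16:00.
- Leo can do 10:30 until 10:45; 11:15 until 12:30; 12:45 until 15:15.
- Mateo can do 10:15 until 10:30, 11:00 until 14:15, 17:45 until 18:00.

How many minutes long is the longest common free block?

90

Viktor ∩ Lila: 09:15-14:15, 14:45-15:15.
Viktor ∩ Lila ∩ Leo: 10:30-10:45, 11:15-12:30, 12:45-14:15, 14:45-15:15.
Viktor ∩ Lila ∩ Leo ∩ Mateo: 11:15-12:30, 12:45-14:15.
The longest is 12:45-14:15 at 90 minutes.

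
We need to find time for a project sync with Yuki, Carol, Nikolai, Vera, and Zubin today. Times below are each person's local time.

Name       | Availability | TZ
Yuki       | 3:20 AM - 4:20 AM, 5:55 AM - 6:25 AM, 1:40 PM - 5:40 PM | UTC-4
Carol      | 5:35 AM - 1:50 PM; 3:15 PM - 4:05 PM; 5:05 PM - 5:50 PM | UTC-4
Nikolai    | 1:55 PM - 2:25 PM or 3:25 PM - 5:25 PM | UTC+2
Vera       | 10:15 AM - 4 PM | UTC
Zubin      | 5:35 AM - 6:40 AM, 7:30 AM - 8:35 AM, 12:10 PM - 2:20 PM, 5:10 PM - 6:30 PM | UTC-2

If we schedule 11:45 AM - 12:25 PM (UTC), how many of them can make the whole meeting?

Yuki in UTC: 07:20-08:20, 09:55-10:25, 17:40-21:40 (add 4h to convert from UTC-4).
Carol in UTC: 09:35-17:50, 19:15-20:05, 21:05-21:50 (add 4h to convert from UTC-4).
Nikolai in UTC: 11:55-12:25, 13:25-15:25 (subtract 2h to convert from UTC+2).
Vera in UTC: 10:15-16:00.
Zubin in UTC: 07:35-08:40, 09:30-10:35, 14:10-16:20, 19:10-20:30 (add 2h to convert from UTC-2).
Carol and Vera can make the full 11:45-12:25 slot — that's 2.

2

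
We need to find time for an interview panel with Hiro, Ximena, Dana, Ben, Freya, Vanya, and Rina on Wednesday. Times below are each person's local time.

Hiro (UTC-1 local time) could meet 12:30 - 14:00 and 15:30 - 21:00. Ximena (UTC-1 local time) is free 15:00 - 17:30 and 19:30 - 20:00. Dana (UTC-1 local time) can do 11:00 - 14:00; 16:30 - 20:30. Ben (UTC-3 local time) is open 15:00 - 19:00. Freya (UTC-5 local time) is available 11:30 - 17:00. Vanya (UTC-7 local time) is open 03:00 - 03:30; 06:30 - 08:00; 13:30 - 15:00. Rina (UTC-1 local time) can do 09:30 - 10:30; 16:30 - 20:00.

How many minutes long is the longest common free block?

30

Hiro in UTC: 13:30-15:00, 16:30-22:00 (add 1h to convert from UTC-1).
Ximena in UTC: 16:00-18:30, 20:30-21:00 (add 1h to convert from UTC-1).
Dana in UTC: 12:00-15:00, 17:30-21:30 (add 1h to convert from UTC-1).
Ben in UTC: 18:00-22:00 (add 3h to convert from UTC-3).
Freya in UTC: 16:30-22:00 (add 5h to convert from UTC-5).
Vanya in UTC: 10:00-10:30, 13:30-15:00, 20:30-22:00 (add 7h to convert from UTC-7).
Rina in UTC: 10:30-11:30, 17:30-21:00 (add 1h to convert from UTC-1).
Hiro ∩ Ximena: 16:30-18:30, 20:30-21:00.
Hiro ∩ Ximena ∩ Dana: 17:30-18:30, 20:30-21:00.
Hiro ∩ Ximena ∩ Dana ∩ Ben: 18:00-18:30, 20:30-21:00.
Hiro ∩ Ximena ∩ Dana ∩ Ben ∩ Freya: 18:00-18:30, 20:30-21:00.
Hiro ∩ Ximena ∩ Dana ∩ Ben ∩ Freya ∩ Vanya: 20:30-21:00.
Hiro ∩ Ximena ∩ Dana ∩ Ben ∩ Freya ∩ Vanya ∩ Rina: 20:30-21:00.
Those are the intersection windows.
The longest is 20:30-21:00 at 30 minutes.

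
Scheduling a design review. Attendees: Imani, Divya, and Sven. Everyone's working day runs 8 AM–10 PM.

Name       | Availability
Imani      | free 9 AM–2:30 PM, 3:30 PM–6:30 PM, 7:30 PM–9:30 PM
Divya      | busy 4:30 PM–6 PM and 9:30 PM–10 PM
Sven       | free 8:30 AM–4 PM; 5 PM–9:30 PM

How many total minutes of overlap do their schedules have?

510

Imani free: 09:00-14:30, 15:30-18:30, 19:30-21:30.
Divya free: 08:00-16:30, 18:00-21:30 (invert busy blocks within the working day).
Sven free: 08:30-16:00, 17:00-21:30.
Imani ∩ Divya: 09:00-14:30, 15:30-16:30, 18:00-18:30, 19:30-21:30.
Imani ∩ Divya ∩ Sven: 09:00-14:30, 15:30-16:00, 18:00-18:30, 19:30-21:30.
Those are the intersection windows.
Summing the common windows: 330 + 30 + 30 + 120 = 510 minutes.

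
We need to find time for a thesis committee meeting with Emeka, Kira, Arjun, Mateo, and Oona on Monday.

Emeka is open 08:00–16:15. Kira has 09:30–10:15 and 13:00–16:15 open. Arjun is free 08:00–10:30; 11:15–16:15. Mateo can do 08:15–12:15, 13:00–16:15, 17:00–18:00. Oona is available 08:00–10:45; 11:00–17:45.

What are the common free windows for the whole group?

Emeka ∩ Kira: 09:30-10:15, 13:00-16:15.
Emeka ∩ Kira ∩ Arjun: 09:30-10:15, 13:00-16:15.
Emeka ∩ Kira ∩ Arjun ∩ Mateo: 09:30-10:15, 13:00-16:15.
Emeka ∩ Kira ∩ Arjun ∩ Mateo ∩ Oona: 09:30-10:15, 13:00-16:15.
Those are the intersection windows.

09:30-10:15, 13:00-16:15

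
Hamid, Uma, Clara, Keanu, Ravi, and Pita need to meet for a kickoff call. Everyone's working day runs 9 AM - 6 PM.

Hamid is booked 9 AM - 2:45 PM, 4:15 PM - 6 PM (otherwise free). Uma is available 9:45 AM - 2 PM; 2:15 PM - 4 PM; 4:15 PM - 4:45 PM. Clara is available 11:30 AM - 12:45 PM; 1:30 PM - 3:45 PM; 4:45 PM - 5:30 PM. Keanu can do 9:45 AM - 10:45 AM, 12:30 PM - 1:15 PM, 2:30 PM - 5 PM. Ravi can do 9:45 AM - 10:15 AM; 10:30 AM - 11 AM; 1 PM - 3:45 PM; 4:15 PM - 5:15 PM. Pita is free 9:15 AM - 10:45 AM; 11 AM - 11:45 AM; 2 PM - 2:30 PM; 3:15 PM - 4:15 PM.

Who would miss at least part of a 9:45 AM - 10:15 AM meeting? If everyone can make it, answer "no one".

Hamid free: 14:45-16:15 (invert busy blocks within the working day).
Uma free: 09:45-14:00, 14:15-16:00, 16:15-16:45.
Clara free: 11:30-12:45, 13:30-15:45, 16:45-17:30.
Keanu free: 09:45-10:45, 12:30-13:15, 14:30-17:00.
Ravi free: 09:45-10:15, 10:30-11:00, 13:00-15:45, 16:15-17:15.
Pita free: 09:15-10:45, 11:00-11:45, 14:00-14:30, 15:15-16:15.
Hamid: not fully free for 09:45-10:15. Uma: free for 09:45-10:15. Clara: not fully free for 09:45-10:15. Keanu: free for 09:45-10:15. Ravi: free for 09:45-10:15. Pita: free for 09:45-10:15.

Clara, Hamid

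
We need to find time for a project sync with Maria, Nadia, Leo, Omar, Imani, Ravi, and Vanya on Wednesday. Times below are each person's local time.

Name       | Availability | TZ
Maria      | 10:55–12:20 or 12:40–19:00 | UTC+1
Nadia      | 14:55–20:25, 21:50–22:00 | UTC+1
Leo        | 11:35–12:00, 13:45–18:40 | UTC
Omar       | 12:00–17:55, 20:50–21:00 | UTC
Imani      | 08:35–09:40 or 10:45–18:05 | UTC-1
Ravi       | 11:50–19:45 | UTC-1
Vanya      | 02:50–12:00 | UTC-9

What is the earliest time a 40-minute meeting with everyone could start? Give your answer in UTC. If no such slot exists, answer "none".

13:55

Maria in UTC: 09:55-11:20, 11:40-18:00 (subtract 1h to convert from UTC+1).
Nadia in UTC: 13:55-19:25, 20:50-21:00 (subtract 1h to convert from UTC+1).
Leo in UTC: 11:35-12:00, 13:45-18:40.
Omar in UTC: 12:00-17:55, 20:50-21:00.
Imani in UTC: 09:35-10:40, 11:45-19:05 (add 1h to convert from UTC-1).
Ravi in UTC: 12:50-20:45 (add 1h to convert from UTC-1).
Vanya in UTC: 11:50-21:00 (add 9h to convert from UTC-9).
Maria ∩ Nadia: 13:55-18:00.
Maria ∩ Nadia ∩ Leo: 13:55-18:00.
Maria ∩ Nadia ∩ Leo ∩ Omar: 13:55-17:55.
Maria ∩ Nadia ∩ Leo ∩ Omar ∩ Imani: 13:55-17:55.
Maria ∩ Nadia ∩ Leo ∩ Omar ∩ Imani ∩ Ravi: 13:55-17:55.
Maria ∩ Nadia ∩ Leo ∩ Omar ∩ Imani ∩ Ravi ∩ Vanya: 13:55-17:55.
The first common window of at least 40 minutes is 13:55-17:55, so the earliest start is 13:55.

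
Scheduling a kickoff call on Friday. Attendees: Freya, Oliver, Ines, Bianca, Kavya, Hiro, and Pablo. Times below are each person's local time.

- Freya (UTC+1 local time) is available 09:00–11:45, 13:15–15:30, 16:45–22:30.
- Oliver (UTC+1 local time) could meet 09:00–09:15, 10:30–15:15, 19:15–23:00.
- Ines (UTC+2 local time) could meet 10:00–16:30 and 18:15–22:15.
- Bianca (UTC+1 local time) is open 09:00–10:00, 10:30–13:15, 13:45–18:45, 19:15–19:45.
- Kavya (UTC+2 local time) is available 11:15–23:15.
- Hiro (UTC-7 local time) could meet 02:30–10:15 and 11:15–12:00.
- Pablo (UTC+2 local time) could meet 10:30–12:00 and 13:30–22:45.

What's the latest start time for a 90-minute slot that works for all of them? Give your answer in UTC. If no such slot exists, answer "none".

Freya in UTC: 08:00-10:45, 12:15-14:30, 15:45-21:30 (subtract 1h to convert from UTC+1).
Oliver in UTC: 08:00-08:15, 09:30-14:15, 18:15-22:00 (subtract 1h to convert from UTC+1).
Ines in UTC: 08:00-14:30, 16:15-20:15 (subtract 2h to convert from UTC+2).
Bianca in UTC: 08:00-09:00, 09:30-12:15, 12:45-17:45, 18:15-18:45 (subtract 1h to convert from UTC+1).
Kavya in UTC: 09:15-21:15 (subtract 2h to convert from UTC+2).
Hiro in UTC: 09:30-17:15, 18:15-19:00 (add 7h to convert from UTC-7).
Pablo in UTC: 08:30-10:00, 11:30-20:45 (subtract 2h to convert from UTC+2).
Freya ∩ Oliver: 08:00-08:15, 09:30-10:45, 12:15-14:15, 18:15-21:30.
Freya ∩ Oliver ∩ Ines: 08:00-08:15, 09:30-10:45, 12:15-14:15, 18:15-20:15.
Freya ∩ Oliver ∩ Ines ∩ Bianca: 08:00-08:15, 09:30-10:45, 12:45-14:15, 18:15-18:45.
Freya ∩ Oliver ∩ Ines ∩ Bianca ∩ Kavya: 09:30-10:45, 12:45-14:15, 18:15-18:45.
Freya ∩ Oliver ∩ Ines ∩ Bianca ∩ Kavya ∩ Hiro: 09:30-10:45, 12:45-14:15, 18:15-18:45.
Freya ∩ Oliver ∩ Ines ∩ Bianca ∩ Kavya ∩ Hiro ∩ Pablo: 09:30-10:00, 12:45-14:15, 18:15-18:45.
The last common window of at least 90 minutes is 12:45-14:15; a 90-minute meeting can start as late as 12:45 and still end by 14:15.

12:45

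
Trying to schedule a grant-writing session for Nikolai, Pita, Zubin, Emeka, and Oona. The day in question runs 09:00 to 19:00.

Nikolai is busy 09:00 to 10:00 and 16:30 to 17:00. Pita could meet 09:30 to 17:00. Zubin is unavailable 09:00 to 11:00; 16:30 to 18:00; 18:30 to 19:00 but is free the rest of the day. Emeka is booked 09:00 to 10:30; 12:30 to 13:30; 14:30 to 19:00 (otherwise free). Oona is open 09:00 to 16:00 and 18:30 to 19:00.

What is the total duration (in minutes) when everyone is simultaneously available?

150

Nikolai free: 10:00-16:30, 17:00-19:00 (invert busy blocks within the working day).
Pita free: 09:30-17:00.
Zubin free: 11:00-16:30, 18:00-18:30 (invert busy blocks within the working day).
Emeka free: 10:30-12:30, 13:30-14:30 (invert busy blocks within the working day).
Oona free: 09:00-16:00, 18:30-19:00.
Nikolai ∩ Pita: 10:00-16:30.
Nikolai ∩ Pita ∩ Zubin: 11:00-16:30.
Nikolai ∩ Pita ∩ Zubin ∩ Emeka: 11:00-12:30, 13:30-14:30.
Nikolai ∩ Pita ∩ Zubin ∩ Emeka ∩ Oona: 11:00-12:30, 13:30-14:30.
Summing the common windows: 90 + 60 = 150 minutes.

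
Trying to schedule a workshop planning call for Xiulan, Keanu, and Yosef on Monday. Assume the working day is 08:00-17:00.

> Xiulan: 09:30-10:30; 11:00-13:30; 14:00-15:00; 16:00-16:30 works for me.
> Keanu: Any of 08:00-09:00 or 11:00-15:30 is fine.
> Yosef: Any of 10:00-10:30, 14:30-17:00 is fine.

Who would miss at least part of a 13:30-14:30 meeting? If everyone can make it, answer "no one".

Xiulan: not fully free for 13:30-14:30. Keanu: free for 13:30-14:30. Yosef: not fully free for 13:30-14:30.

Xiulan, Yosef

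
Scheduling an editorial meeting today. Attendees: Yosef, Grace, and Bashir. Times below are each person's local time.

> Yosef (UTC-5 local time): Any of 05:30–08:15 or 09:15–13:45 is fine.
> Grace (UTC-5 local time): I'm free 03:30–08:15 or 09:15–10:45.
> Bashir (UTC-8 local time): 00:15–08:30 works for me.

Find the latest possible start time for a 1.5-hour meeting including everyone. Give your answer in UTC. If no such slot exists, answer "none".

14:15

Yosef in UTC: 10:30-13:15, 14:15-18:45 (add 5h to convert from UTC-5).
Grace in UTC: 08:30-13:15, 14:15-15:45 (add 5h to convert from UTC-5).
Bashir in UTC: 08:15-16:30 (add 8h to convert from UTC-8).
Yosef ∩ Grace: 10:30-13:15, 14:15-15:45.
Yosef ∩ Grace ∩ Bashir: 10:30-13:15, 14:15-15:45.
The last common window of at least 90 minutes is 14:15-15:45; a 90-minute meeting can start as late as 14:15 and still end by 15:45.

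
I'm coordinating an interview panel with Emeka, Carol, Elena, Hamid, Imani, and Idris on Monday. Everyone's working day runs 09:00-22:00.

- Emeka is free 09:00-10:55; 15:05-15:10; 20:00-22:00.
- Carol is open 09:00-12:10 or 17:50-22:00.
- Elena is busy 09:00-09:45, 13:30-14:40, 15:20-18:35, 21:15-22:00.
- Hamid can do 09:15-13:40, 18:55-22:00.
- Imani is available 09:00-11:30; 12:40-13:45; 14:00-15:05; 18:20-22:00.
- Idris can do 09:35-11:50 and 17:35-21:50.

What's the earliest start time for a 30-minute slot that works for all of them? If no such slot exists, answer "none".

09:45

Emeka free: 09:00-10:55, 15:05-15:10, 20:00-22:00.
Carol free: 09:00-12:10, 17:50-22:00.
Elena free: 09:45-13:30, 14:40-15:20, 18:35-21:15 (invert busy blocks within the working day).
Hamid free: 09:15-13:40, 18:55-22:00.
Imani free: 09:00-11:30, 12:40-13:45, 14:00-15:05, 18:20-22:00.
Idris free: 09:35-11:50, 17:35-21:50.
Emeka ∩ Carol: 09:00-10:55, 20:00-22:00.
Emeka ∩ Carol ∩ Elena: 09:45-10:55, 20:00-21:15.
Emeka ∩ Carol ∩ Elena ∩ Hamid: 09:45-10:55, 20:00-21:15.
Emeka ∩ Carol ∩ Elena ∩ Hamid ∩ Imani: 09:45-10:55, 20:00-21:15.
Emeka ∩ Carol ∩ Elena ∩ Hamid ∩ Imani ∩ Idris: 09:45-10:55, 20:00-21:15.
The first common window of at least 30 minutes is 09:45-10:55, so the earliest start is 09:45.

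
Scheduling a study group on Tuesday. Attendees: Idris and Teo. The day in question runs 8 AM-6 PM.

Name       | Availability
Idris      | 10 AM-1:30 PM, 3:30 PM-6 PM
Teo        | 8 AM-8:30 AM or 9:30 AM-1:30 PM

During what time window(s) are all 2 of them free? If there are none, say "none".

10:00-13:30

Idris ∩ Teo: 10:00-13:30.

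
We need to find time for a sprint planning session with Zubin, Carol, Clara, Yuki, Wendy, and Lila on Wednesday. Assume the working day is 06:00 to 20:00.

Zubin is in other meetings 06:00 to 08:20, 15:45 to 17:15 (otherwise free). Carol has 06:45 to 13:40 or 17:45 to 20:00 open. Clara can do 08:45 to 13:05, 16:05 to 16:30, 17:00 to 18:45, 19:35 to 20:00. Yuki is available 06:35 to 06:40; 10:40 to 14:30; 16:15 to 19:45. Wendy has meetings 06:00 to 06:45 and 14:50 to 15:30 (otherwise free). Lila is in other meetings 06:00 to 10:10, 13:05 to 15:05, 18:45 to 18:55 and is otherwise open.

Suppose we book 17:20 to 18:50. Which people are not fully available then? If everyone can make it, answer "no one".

Zubin free: 08:20-15:45, 17:15-20:00 (invert busy blocks within the working day).
Carol free: 06:45-13:40, 17:45-20:00.
Clara free: 08:45-13:05, 16:05-16:30, 17:00-18:45, 19:35-20:00.
Yuki free: 06:35-06:40, 10:40-14:30, 16:15-19:45.
Wendy free: 06:45-14:50, 15:30-20:00 (invert busy blocks within the working day).
Lila free: 10:10-13:05, 15:05-18:45, 18:55-20:00 (invert busy blocks within the working day).
Zubin: free for 17:20-18:50. Carol: not fully free for 17:20-18:50. Clara: not fully free for 17:20-18:50. Yuki: free for 17:20-18:50. Wendy: free for 17:20-18:50. Lila: not fully free for 17:20-18:50.

Carol, Clara, Lila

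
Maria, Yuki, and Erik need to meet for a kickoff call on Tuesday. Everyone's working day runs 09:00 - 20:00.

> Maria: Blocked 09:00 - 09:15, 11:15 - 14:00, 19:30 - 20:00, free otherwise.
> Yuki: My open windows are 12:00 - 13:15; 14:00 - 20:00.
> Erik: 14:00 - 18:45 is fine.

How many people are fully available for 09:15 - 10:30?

1

Maria free: 09:15-11:15, 14:00-19:30 (invert busy blocks within the working day).
Yuki free: 12:00-13:15, 14:00-20:00.
Erik free: 14:00-18:45.
Maria can make the full 09:15-10:30 slot — that's 1.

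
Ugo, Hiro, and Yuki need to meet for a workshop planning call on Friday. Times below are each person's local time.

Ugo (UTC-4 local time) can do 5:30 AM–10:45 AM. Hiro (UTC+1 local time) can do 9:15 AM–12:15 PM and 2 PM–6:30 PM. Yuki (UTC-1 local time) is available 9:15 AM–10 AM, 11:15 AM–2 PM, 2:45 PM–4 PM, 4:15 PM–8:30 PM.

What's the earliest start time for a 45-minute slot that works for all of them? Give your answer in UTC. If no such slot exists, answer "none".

10:15

Ugo in UTC: 09:30-14:45 (add 4h to convert from UTC-4).
Hiro in UTC: 08:15-11:15, 13:00-17:30 (subtract 1h to convert from UTC+1).
Yuki in UTC: 10:15-11:00, 12:15-15:00, 15:45-17:00, 17:15-21:30 (add 1h to convert from UTC-1).
Ugo ∩ Hiro: 09:30-11:15, 13:00-14:45.
Ugo ∩ Hiro ∩ Yuki: 10:15-11:00, 13:00-14:45.
The first common window of at least 45 minutes is 10:15-11:00, so the earliest start is 10:15.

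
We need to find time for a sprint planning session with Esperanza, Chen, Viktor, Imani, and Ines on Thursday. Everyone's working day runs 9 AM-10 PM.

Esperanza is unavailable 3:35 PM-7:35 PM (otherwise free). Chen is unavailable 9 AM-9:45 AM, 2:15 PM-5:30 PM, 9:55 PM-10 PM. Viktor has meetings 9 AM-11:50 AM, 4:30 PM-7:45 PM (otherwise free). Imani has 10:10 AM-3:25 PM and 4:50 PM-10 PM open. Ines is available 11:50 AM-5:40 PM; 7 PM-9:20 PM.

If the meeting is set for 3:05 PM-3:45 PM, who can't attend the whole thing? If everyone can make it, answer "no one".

Esperanza free: 09:00-15:35, 19:35-22:00 (invert busy blocks within the working day).
Chen free: 09:45-14:15, 17:30-21:55 (invert busy blocks within the working day).
Viktor free: 11:50-16:30, 19:45-22:00 (invert busy blocks within the working day).
Imani free: 10:10-15:25, 16:50-22:00.
Ines free: 11:50-17:40, 19:00-21:20.
Esperanza: not fully free for 15:05-15:45. Chen: not fully free for 15:05-15:45. Viktor: free for 15:05-15:45. Imani: not fully free for 15:05-15:45. Ines: free for 15:05-15:45.

Chen, Esperanza, Imani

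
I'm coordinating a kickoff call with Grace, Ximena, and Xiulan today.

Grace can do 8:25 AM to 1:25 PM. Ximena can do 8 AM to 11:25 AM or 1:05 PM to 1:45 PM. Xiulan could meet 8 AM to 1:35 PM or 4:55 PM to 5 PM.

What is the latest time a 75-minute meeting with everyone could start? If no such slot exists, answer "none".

Grace ∩ Ximena: 08:25-11:25, 13:05-13:25.
Grace ∩ Ximena ∩ Xiulan: 08:25-11:25, 13:05-13:25.
So the common availability across everyone is 08:25-11:25, 13:05-13:25.
The last common window of at least 75 minutes is 08:25-11:25; a 75-minute meeting can start as late as 10:10 and still end by 11:25.

10:10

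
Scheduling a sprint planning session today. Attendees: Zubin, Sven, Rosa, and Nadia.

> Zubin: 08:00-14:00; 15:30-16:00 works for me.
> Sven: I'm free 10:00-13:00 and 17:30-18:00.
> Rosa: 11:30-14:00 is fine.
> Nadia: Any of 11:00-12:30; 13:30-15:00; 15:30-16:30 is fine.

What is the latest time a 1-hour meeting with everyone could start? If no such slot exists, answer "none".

11:30

Zubin ∩ Sven: 10:00-13:00.
Zubin ∩ Sven ∩ Rosa: 11:30-13:00.
Zubin ∩ Sven ∩ Rosa ∩ Nadia: 11:30-12:30.
Those are the intersection windows.
The last common window of at least 60 minutes is 11:30-12:30; a 60-minute meeting can start as late as 11:30 and still end by 12:30.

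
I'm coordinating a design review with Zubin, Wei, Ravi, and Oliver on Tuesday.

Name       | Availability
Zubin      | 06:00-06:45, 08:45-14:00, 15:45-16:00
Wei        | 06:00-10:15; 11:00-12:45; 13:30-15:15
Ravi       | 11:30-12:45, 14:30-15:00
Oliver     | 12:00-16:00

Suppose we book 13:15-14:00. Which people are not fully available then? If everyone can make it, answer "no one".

Zubin: free for 13:15-14:00. Wei: not fully free for 13:15-14:00. Ravi: not fully free for 13:15-14:00. Oliver: free for 13:15-14:00.

Ravi, Wei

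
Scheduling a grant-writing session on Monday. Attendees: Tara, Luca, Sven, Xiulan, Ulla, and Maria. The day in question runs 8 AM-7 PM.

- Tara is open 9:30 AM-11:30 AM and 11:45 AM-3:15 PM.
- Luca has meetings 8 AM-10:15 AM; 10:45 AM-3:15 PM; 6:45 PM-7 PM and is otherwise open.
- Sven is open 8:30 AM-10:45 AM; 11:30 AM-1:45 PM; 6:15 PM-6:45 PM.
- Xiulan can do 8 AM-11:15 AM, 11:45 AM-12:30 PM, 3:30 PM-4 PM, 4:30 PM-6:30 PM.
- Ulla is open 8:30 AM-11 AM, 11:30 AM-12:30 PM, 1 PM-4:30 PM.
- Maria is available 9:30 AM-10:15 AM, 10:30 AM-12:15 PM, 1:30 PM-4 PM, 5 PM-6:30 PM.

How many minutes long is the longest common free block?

15

Tara free: 09:30-11:30, 11:45-15:15.
Luca free: 10:15-10:45, 15:15-18:45 (invert busy blocks within the working day).
Sven free: 08:30-10:45, 11:30-13:45, 18:15-18:45.
Xiulan free: 08:00-11:15, 11:45-12:30, 15:30-16:00, 16:30-18:30.
Ulla free: 08:30-11:00, 11:30-12:30, 13:00-16:30.
Maria free: 09:30-10:15, 10:30-12:15, 13:30-16:00, 17:00-18:30.
Tara ∩ Luca: 10:15-10:45.
Tara ∩ Luca ∩ Sven: 10:15-10:45.
Tara ∩ Luca ∩ Sven ∩ Xiulan: 10:15-10:45.
Tara ∩ Luca ∩ Sven ∩ Xiulan ∩ Ulla: 10:15-10:45.
Tara ∩ Luca ∩ Sven ∩ Xiulan ∩ Ulla ∩ Maria: 10:30-10:45.
So the common availability across everyone is 10:30-10:45.
The longest is 10:30-10:45 at 15 minutes.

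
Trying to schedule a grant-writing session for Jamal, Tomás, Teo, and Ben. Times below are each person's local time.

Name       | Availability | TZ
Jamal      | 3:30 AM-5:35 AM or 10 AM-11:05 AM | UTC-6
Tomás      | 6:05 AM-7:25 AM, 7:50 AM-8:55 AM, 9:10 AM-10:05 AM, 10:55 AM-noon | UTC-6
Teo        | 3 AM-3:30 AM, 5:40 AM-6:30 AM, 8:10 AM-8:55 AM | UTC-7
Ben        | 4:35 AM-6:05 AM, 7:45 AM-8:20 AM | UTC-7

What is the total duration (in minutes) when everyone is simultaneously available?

0

Jamal in UTC: 09:30-11:35, 16:00-17:05 (add 6h to convert from UTC-6).
Tomás in UTC: 12:05-13:25, 13:50-14:55, 15:10-16:05, 16:55-18:00 (add 6h to convert from UTC-6).
Teo in UTC: 10:00-10:30, 12:40-13:30, 15:10-15:55 (add 7h to convert from UTC-7).
Ben in UTC: 11:35-13:05, 14:45-15:20 (add 7h to convert from UTC-7).
Jamal ∩ Tomás: 16:00-16:05, 16:55-17:05.
Jamal ∩ Tomás ∩ Teo: ∅.
Jamal ∩ Tomás ∩ Teo ∩ Ben: ∅.
There is no time when everyone is free.
There is no common window, so the total is 0 minutes.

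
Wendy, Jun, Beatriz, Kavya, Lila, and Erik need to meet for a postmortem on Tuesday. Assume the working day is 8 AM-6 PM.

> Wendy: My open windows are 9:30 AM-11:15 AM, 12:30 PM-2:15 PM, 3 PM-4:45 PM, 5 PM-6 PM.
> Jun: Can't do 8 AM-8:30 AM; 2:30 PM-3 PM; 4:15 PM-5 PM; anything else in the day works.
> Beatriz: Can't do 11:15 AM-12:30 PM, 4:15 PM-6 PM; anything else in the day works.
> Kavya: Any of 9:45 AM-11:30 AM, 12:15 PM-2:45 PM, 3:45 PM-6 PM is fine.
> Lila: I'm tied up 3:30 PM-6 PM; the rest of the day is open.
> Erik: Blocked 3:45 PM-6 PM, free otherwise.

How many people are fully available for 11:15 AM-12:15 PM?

3

Wendy free: 09:30-11:15, 12:30-14:15, 15:00-16:45, 17:00-18:00.
Jun free: 08:30-14:30, 15:00-16:15, 17:00-18:00 (invert busy blocks within the working day).
Beatriz free: 08:00-11:15, 12:30-16:15 (invert busy blocks within the working day).
Kavya free: 09:45-11:30, 12:15-14:45, 15:45-18:00.
Lila free: 08:00-15:30 (invert busy blocks within the working day).
Erik free: 08:00-15:45 (invert busy blocks within the working day).
Jun, Lila, and Erik can make the full 11:15-12:15 slot — that's 3.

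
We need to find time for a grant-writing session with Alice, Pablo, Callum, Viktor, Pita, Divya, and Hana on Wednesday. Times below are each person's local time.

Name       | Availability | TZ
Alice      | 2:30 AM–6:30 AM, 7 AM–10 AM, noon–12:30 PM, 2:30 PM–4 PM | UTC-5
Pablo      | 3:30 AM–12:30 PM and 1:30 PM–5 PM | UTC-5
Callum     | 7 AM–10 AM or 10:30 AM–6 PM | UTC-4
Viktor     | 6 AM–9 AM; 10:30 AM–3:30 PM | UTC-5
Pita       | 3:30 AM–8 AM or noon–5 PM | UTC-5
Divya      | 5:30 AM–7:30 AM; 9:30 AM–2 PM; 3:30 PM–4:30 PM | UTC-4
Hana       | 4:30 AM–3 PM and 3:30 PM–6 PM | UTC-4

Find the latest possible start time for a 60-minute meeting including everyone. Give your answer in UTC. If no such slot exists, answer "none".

Alice in UTC: 07:30-11:30, 12:00-15:00, 17:00-17:30, 19:30-21:00 (add 5h to convert from UTC-5).
Pablo in UTC: 08:30-17:30, 18:30-22:00 (add 5h to convert from UTC-5).
Callum in UTC: 11:00-14:00, 14:30-22:00 (add 4h to convert from UTC-4).
Viktor in UTC: 11:00-14:00, 15:30-20:30 (add 5h to convert from UTC-5).
Pita in UTC: 08:30-13:00, 17:00-22:00 (add 5h to convert from UTC-5).
Divya in UTC: 09:30-11:30, 13:30-18:00, 19:30-20:30 (add 4h to convert from UTC-4).
Hana in UTC: 08:30-19:00, 19:30-22:00 (add 4h to convert from UTC-4).
Alice ∩ Pablo: 08:30-11:30, 12:00-15:00, 17:00-17:30, 19:30-21:00.
Alice ∩ Pablo ∩ Callum: 11:00-11:30, 12:00-14:00, 14:30-15:00, 17:00-17:30, 19:30-21:00.
Alice ∩ Pablo ∩ Callum ∩ Viktor: 11:00-11:30, 12:00-14:00, 17:00-17:30, 19:30-20:30.
Alice ∩ Pablo ∩ Callum ∩ Viktor ∩ Pita: 11:00-11:30, 12:00-13:00, 17:00-17:30, 19:30-20:30.
Alice ∩ Pablo ∩ Callum ∩ Viktor ∩ Pita ∩ Divya: 11:00-11:30, 17:00-17:30, 19:30-20:30.
Alice ∩ Pablo ∩ Callum ∩ Viktor ∩ Pita ∩ Divya ∩ Hana: 11:00-11:30, 17:00-17:30, 19:30-20:30.
So the common availability across everyone is 11:00-11:30, 17:00-17:30, 19:30-20:30.
The last common window of at least 60 minutes is 19:30-20:30; a 60-minute meeting can start as late as 19:30 and still end by 20:30.

19:30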